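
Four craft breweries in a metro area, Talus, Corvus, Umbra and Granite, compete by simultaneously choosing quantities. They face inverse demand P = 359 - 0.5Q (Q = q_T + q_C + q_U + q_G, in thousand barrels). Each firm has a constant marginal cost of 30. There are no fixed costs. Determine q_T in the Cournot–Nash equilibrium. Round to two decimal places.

131.60

Each firm earns π_i = (359 - 0.5Q)q_i - 30q_i.
First-order condition (treating rivals' output as given): 329 - q_i - (1/2)·Σ_{j≠i} q_j = 0.
With identical firms every q_j equals q_i, so Σ_{j≠i} q_j = 3q_i and 329 = (5/2)q_i, giving q_i = 658/5.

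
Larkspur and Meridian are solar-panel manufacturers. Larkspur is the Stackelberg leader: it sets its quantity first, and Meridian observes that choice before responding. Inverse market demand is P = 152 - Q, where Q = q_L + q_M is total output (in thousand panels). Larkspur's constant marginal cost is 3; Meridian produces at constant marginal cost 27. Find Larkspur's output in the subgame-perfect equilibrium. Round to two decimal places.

86.50

Solve by backward induction. Given q_L, the follower Meridian maximises π_M = (152 - q_L - q_M)q_M - 27q_M.
Follower FOC: 125 - q_L - 2q_M = 0, so q_M(q_L) = (125 - q_L)/2.
Larkspur substitutes q_M(q_L) into its own profit: π_L = q_L(152 - q_L - (125 - q_L)/2) - 3q_L = (179/2 - (1/2)q_L)q_L - 3q_L.
Leader FOC: 173/2 - q_L = 0, so q_L = 173/2.
Then q_M = (125 - 173/2)/2 = 77/4.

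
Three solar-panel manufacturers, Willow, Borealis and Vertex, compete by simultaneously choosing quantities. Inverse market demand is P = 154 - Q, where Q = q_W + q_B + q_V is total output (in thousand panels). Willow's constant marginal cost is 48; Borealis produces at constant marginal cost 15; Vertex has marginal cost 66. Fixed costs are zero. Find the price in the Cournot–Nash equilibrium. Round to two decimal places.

70.75

Willow's profit: π_W = (154 - Q)q_W - (48q_W). Setting ∂π_W/∂q_W = 0: 106 - 2q_W - (q_B + q_V) = 0.
Borealis's profit: π_B = (154 - Q)q_B - (15q_B). Setting ∂π_B/∂q_B = 0: 139 - 2q_B - (q_W + q_V) = 0.
Vertex's first-order condition: 88 - 2q_V - (q_W + q_B) = 0.
Adding the 3 first-order conditions: 333 − 4Q = 0, so Q = 333/4.
Back-substituting: q_W = (106 − 333/4) = 91/4, q_B = (139 − 333/4) = 223/4, q_V = (88 − 333/4) = 19/4.
Total output Q = 333/4, so price P = 154 - 333/4 = 283/4.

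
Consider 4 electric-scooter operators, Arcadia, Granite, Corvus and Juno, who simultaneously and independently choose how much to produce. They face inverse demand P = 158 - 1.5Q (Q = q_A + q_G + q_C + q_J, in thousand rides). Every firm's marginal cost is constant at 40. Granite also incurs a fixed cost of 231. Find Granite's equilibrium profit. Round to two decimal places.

140.31

A representative firm's profit is π_i = q_i(158 - 1.5Q) - 40q_i.
Setting ∂π_i/∂q_i = 0 with rivals' quantities fixed: 118 - 3q_i - (3/2)·Σ_{j≠i} q_j = 0.
By symmetry each firm produces the same amount; substituting Σ_{j≠i} q_j = 3q_i yields q_i = 118/(15/2) = 236/15.
Price P = 158 - (3/2)·(944/15) = 318/5.
Granite's profit: (318/5 - 40)·(236/15) - 231 = 140.3067.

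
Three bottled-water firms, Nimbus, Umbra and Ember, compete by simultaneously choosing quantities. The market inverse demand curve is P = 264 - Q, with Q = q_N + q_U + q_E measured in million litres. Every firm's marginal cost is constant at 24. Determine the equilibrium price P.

84

Each firm earns π_i = (264 - Q)q_i - 24q_i.
Setting ∂π_i/∂q_i = 0 with rivals' quantities fixed: 240 - 2q_i - Σ_{j≠i} q_j = 0.
By symmetry each firm produces the same amount; substituting Σ_{j≠i} q_j = 2q_i yields q_i = 240/4 = 60.
Total output Q = 180, so price P = 264 - 180 = 84.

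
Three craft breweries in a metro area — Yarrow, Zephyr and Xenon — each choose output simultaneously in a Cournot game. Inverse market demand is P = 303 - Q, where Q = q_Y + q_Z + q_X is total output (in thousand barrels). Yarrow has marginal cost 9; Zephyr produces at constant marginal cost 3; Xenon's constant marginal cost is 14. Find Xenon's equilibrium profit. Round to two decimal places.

4658.06

Yarrow's profit: π_Y = (303 - Q)q_Y - (9q_Y). Setting ∂π_Y/∂q_Y = 0: 294 - 2q_Y - (q_Z + q_X) = 0.
Zephyr's first-order condition: 300 - 2q_Z - (q_Y + q_X) = 0.
Xenon's first-order condition: 289 - 2q_X - (q_Y + q_Z) = 0.
Summing all 3 equations gives 883 − 4Q = 0, hence Q = 883/4.
Back-substituting: q_Y = (294 − 883/4) = 293/4, q_Z = (300 − 883/4) = 317/4, q_X = (289 − 883/4) = 273/4.
Price P = 303 - 883/4 = 329/4.
Xenon's profit: (329/4 - 14)·(273/4) = 4658.0625.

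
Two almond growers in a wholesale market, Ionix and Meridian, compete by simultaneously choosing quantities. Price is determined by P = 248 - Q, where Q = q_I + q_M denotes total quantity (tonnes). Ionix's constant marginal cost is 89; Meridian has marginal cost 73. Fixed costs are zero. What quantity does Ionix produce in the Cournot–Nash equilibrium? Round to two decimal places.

Ionix's profit: π_I = (248 - Q)q_I - (89q_I). Setting ∂π_I/∂q_I = 0: 159 - 2q_I - (q_M) = 0.
Meridian's profit: π_M = (248 - Q)q_M - (73q_M). Setting ∂π_M/∂q_M = 0: 175 - 2q_M - (q_I) = 0.
So q_I = (159 - q_M)/2 and q_M = (175 - q_I)/2.
Substituting one into the other gives q_I = 143/3 and q_M = 191/3.

47.67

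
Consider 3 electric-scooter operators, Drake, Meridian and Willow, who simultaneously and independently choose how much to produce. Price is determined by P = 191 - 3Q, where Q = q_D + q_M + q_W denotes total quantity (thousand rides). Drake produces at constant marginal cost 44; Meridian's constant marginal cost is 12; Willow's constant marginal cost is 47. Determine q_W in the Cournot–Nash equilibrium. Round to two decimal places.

Drake's profit: π_D = (191 - 3Q)q_D - (44q_D). Setting ∂π_D/∂q_D = 0: 147 - 6q_D - 3(q_M + q_W) = 0.
Meridian's profit: π_M = (191 - 3Q)q_M - (12q_M). Setting ∂π_M/∂q_M = 0: 179 - 6q_M - 3(q_D + q_W) = 0.
Willow's profit: π_W = (191 - 3Q)q_W - (47q_W). Setting ∂π_W/∂q_W = 0: 144 - 6q_W - 3(q_D + q_M) = 0.
Adding the 3 conditions: 470 − 6Q − 6Q = 0, i.e. Q = 235/6.
Back-substituting: q_D = (147 − 235/2)/3 = 59/6, q_M = (179 − 235/2)/3 = 41/2, q_W = (144 − 235/2)/3 = 53/6.

8.83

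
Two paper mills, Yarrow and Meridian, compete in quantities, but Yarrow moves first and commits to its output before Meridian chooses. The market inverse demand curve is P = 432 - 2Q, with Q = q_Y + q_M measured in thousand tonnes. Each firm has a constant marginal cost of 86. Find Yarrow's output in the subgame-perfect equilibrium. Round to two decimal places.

86.50

The follower Meridian best-responds to any q_Y: π_M = (432 - 2Q)q_M - 86q_M.
Setting the follower's marginal profit to zero, 346 - 2q_Y - 4q_M = 0, i.e. q_M = (346 - 2q_Y)/4.
Yarrow substitutes q_M(q_Y) into its own profit: π_Y = q_Y(432 - 2q_Y - (346 - 2q_Y)/2) - 86q_Y = (259 - q_Y)q_Y - 86q_Y.
The leader's first-order condition 173 - 2q_Y = 0 yields q_Y = 173/2.
Then q_M = (346 - 2·(173/2))/4 = 173/4.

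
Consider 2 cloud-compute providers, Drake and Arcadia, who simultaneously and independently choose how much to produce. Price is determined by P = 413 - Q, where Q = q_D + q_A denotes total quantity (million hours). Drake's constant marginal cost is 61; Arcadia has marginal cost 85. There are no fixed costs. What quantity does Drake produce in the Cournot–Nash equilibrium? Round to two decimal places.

125.33

Drake's profit: π_D = (413 - Q)q_D - (61q_D). Setting ∂π_D/∂q_D = 0: 352 - 2q_D - (q_A) = 0.
Arcadia's profit: π_A = (413 - Q)q_A - (85q_A). Setting ∂π_A/∂q_A = 0: 328 - 2q_A - (q_D) = 0.
So q_D = (352 - q_A)/2 and q_A = (328 - q_D)/2.
Solving the pair: q_D = 376/3, q_A = 304/3.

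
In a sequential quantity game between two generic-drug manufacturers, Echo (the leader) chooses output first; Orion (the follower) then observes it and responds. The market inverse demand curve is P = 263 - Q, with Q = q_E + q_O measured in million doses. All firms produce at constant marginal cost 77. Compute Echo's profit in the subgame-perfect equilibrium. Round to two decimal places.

4324.50

The follower Orion best-responds to any q_E: π_O = (263 - Q)q_O - 77q_O.
Follower FOC: 186 - q_E - 2q_O = 0, so q_O(q_E) = (186 - q_E)/2.
The leader anticipates this reaction. Substituting into P = 263 - Q gives P = 170 - (1/2)q_E, so π_E = (170 - (1/2)q_E)q_E - 77q_E.
The leader's first-order condition 93 - q_E = 0 yields q_E = 93.
Then q_O = (186 - 93)/2 = 93/2.
Price P = 263 - 279/2 = 247/2.
Echo's profit: (247/2 - 77)·93 = 4324.5000.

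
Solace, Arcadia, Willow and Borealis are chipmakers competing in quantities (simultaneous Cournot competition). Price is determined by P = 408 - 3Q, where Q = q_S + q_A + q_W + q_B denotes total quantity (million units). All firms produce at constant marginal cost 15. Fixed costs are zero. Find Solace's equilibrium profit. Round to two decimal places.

A representative firm's profit is π_i = q_i(408 - 3Q) - 15q_i.
Setting ∂π_i/∂q_i = 0 with rivals' quantities fixed: 393 - 6q_i - 3·Σ_{j≠i} q_j = 0.
By symmetry each firm produces the same amount; substituting Σ_{j≠i} q_j = 3q_i yields q_i = 393/15 = 131/5.
Price P = 408 - 3·(524/5) = 468/5.
Solace's profit: (468/5 - 15)·(131/5) = 2059.3200.

2059.32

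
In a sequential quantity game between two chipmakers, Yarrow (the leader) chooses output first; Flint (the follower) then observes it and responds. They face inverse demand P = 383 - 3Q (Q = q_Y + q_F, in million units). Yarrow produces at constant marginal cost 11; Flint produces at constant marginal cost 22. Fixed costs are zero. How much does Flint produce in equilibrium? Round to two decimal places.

The follower Flint best-responds to any q_Y: π_F = (383 - 3Q)q_F - 22q_F.
Follower FOC: 361 - 3q_Y - 6q_F = 0, so q_F(q_Y) = (361 - 3q_Y)/6.
The leader anticipates this reaction. Substituting into P = 383 - 3Q gives P = 405/2 - (3/2)q_Y, so π_Y = (405/2 - (3/2)q_Y)q_Y - 11q_Y.
The leader's first-order condition 383/2 - 3q_Y = 0 yields q_Y = 383/6.
Then q_F = (361 - 3·(383/6))/6 = 113/4.

28.25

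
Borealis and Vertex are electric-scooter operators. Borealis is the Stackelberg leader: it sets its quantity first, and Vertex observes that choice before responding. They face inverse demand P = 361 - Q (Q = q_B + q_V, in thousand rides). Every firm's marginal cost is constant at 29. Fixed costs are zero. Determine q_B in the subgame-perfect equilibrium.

166

The follower Vertex best-responds to any q_B: π_V = (361 - Q)q_V - 29q_V.
Follower FOC: 332 - q_B - 2q_V = 0, so q_V(q_B) = (332 - q_B)/2.
The leader anticipates this reaction. Substituting into P = 361 - Q gives P = 195 - (1/2)q_B, so π_B = (195 - (1/2)q_B)q_B - 29q_B.
Maximising: ∂π_B/∂q_B = 166 - q_B = 0, giving q_B = 166.
Then q_V = (332 - 166)/2 = 83.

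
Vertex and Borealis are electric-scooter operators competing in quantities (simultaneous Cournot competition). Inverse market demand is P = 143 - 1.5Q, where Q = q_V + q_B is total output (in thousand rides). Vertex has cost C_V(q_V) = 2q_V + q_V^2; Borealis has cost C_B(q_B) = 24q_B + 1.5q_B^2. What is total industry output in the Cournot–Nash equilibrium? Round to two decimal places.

Vertex's profit: π_V = (143 - 1.5Q)q_V - (2q_V + q_V²). Setting ∂π_V/∂q_V = 0: 141 - 5q_V - (3/2)(q_B) = 0.
Borealis's first-order condition: 119 - 6q_B - (3/2)(q_V) = 0.
Best responses: q_V = (141 - (3/2)q_B)/5, q_B = (119 - (3/2)q_V)/6.
Solving the pair: q_V = 890/37, q_B = 1534/111.
Total output Q = 890/37 + 1534/111 = 37.8739.

37.87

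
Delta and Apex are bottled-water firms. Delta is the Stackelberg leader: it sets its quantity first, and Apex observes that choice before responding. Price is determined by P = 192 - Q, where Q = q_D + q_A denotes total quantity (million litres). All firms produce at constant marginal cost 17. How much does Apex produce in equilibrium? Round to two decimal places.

43.75

The follower Apex best-responds to any q_D: π_A = (192 - Q)q_A - 17q_A.
Setting the follower's marginal profit to zero, 175 - q_D - 2q_A = 0, i.e. q_A = (175 - q_D)/2.
Delta substitutes q_A(q_D) into its own profit: π_D = q_D(192 - q_D - (175 - q_D)/2) - 17q_D = (209/2 - (1/2)q_D)q_D - 17q_D.
Maximising: ∂π_D/∂q_D = 175/2 - q_D = 0, giving q_D = 175/2.
Then q_A = (175 - 175/2)/2 = 175/4.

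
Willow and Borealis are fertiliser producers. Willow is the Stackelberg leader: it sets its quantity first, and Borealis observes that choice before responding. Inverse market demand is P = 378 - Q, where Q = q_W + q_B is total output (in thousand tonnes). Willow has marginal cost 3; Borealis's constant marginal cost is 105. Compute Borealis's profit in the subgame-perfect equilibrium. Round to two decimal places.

297.56

The follower Borealis best-responds to any q_W: π_B = (378 - Q)q_B - 105q_B.
Follower FOC: 273 - q_W - 2q_B = 0, so q_B(q_W) = (273 - q_W)/2.
Willow substitutes q_B(q_W) into its own profit: π_W = q_W(378 - q_W - (273 - q_W)/2) - 3q_W = (483/2 - (1/2)q_W)q_W - 3q_W.
Maximising: ∂π_W/∂q_W = 477/2 - q_W = 0, giving q_W = 477/2.
Then q_B = (273 - 477/2)/2 = 69/4.
Price P = 378 - 1023/4 = 489/4.
Borealis's profit: (489/4 - 105)·(69/4) = 297.5625.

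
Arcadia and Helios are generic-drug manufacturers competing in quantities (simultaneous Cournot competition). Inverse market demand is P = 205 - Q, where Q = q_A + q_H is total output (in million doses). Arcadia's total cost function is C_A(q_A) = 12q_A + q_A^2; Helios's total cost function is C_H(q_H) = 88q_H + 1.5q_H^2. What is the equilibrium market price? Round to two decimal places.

Arcadia's profit: π_A = (205 - Q)q_A - (12q_A + q_A²). Setting ∂π_A/∂q_A = 0: 193 - 4q_A - (q_H) = 0.
Helios's first-order condition: 117 - 5q_H - (q_A) = 0.
So q_A = (193 - q_H)/4 and q_H = (117 - q_A)/5.
Substituting one into the other gives q_A = 848/19 and q_H = 275/19.
Total output Q = 1123/19, so price P = 205 - 1123/19 = 145.8947.

145.89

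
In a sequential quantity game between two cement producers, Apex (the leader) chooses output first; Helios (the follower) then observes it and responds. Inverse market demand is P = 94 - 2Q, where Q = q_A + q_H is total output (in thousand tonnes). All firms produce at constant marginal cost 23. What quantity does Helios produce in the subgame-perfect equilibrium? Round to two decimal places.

8.88

Solve by backward induction. Given q_A, the follower Helios maximises π_H = (94 - 2q_A - 2q_H)q_H - 23q_H.
Setting the follower's marginal profit to zero, 71 - 2q_A - 4q_H = 0, i.e. q_H = (71 - 2q_A)/4.
Apex substitutes q_H(q_A) into its own profit: π_A = q_A(94 - 2q_A - (71 - 2q_A)/2) - 23q_A = (117/2 - q_A)q_A - 23q_A.
Maximising: ∂π_A/∂q_A = 71/2 - 2q_A = 0, giving q_A = 71/4.
Then q_H = (71 - 2·(71/4))/4 = 71/8.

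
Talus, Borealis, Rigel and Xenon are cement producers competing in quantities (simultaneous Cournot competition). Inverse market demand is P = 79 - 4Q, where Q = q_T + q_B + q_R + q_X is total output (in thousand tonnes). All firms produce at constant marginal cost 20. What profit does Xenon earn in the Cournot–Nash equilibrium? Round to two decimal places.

34.81

A representative firm's profit is π_i = q_i(79 - 4Q) - 20q_i.
Setting ∂π_i/∂q_i = 0 with rivals' quantities fixed: 59 - 8q_i - 4·Σ_{j≠i} q_j = 0.
With identical firms every q_j equals q_i, so Σ_{j≠i} q_j = 3q_i and 59 = 20q_i, giving q_i = 59/20.
Price P = 79 - 4·(59/5) = 159/5.
Xenon's profit: (159/5 - 20)·(59/20) = 34.8100.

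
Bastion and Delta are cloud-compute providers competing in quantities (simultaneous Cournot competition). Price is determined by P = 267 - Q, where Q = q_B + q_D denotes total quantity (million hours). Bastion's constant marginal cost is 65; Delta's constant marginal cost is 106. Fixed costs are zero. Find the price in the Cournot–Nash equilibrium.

Bastion's profit: π_B = (267 - Q)q_B - (65q_B). Setting ∂π_B/∂q_B = 0: 202 - 2q_B - (q_D) = 0.
Delta's profit: π_D = (267 - Q)q_D - (106q_D). Setting ∂π_D/∂q_D = 0: 161 - 2q_D - (q_B) = 0.
Rearranging gives the reaction functions q_B = (202 - q_D)/2 and q_D = (161 - q_B)/2.
Substituting one into the other gives q_B = 81 and q_D = 40.
Total output Q = 121, so price P = 267 - 121 = 146.

146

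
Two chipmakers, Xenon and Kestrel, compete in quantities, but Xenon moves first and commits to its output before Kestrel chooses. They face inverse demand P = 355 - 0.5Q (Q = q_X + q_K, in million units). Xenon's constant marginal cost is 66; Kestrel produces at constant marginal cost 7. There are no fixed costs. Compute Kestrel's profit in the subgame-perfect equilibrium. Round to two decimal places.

27144.50

Solve by backward induction. Given q_X, the follower Kestrel maximises π_K = (355 - (1/2)q_X - (1/2)q_K)q_K - 7q_K.
Follower FOC: 348 - (1/2)q_X - q_K = 0, so q_K(q_X) = (348 - (1/2)q_X).
Xenon substitutes q_K(q_X) into its own profit: π_X = q_X(355 - (1/2)q_X - (348 - (1/2)q_X)/2) - 66q_X = (181 - (1/4)q_X)q_X - 66q_X.
The leader's first-order condition 115 - (1/2)q_X = 0 yields q_X = 230.
Then q_K = (348 - (1/2)·230) = 233.
Price P = 355 - (1/2)·463 = 247/2.
Kestrel's profit: (247/2 - 7)·233 = 27144.5000.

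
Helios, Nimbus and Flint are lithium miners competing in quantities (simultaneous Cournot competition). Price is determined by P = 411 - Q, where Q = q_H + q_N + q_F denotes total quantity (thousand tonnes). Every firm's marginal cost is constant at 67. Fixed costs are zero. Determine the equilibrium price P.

Each firm earns π_i = (411 - Q)q_i - 67q_i.
First-order condition (treating rivals' output as given): 344 - 2q_i - Σ_{j≠i} q_j = 0.
With identical firms every q_j equals q_i, so Σ_{j≠i} q_j = 2q_i and 344 = 4q_i, giving q_i = 86.
Total output Q = 258, so price P = 411 - 258 = 153.

153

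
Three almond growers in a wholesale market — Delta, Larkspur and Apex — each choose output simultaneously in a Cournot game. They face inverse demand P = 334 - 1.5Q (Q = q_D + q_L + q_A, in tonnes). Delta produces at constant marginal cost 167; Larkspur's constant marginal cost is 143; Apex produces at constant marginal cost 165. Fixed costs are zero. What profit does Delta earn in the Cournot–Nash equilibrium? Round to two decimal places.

828.38

Delta's profit: π_D = (334 - 1.5Q)q_D - (167q_D). Setting ∂π_D/∂q_D = 0: 167 - 3q_D - (3/2)(q_L + q_A) = 0.
Larkspur's first-order condition: 191 - 3q_L - (3/2)(q_D + q_A) = 0.
Apex's profit: π_A = (334 - 1.5Q)q_A - (165q_A). Setting ∂π_A/∂q_A = 0: 169 - 3q_A - (3/2)(q_D + q_L) = 0.
Adding the 3 conditions: 527 − 3Q − 3Q = 0, i.e. Q = 527/6.
Back-substituting: q_D = (167 − 527/4)/(3/2) = 47/2, q_L = (191 − 527/4)/(3/2) = 79/2, q_A = (169 − 527/4)/(3/2) = 149/6.
Price P = 334 - (3/2)·(527/6) = 809/4.
Delta's profit: (809/4 - 167)·(47/2) = 828.3750.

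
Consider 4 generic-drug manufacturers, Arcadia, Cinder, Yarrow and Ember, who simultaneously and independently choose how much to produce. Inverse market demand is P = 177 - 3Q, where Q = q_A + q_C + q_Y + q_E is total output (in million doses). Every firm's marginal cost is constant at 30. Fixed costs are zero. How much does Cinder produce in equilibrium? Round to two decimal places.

A representative firm's profit is π_i = q_i(177 - 3Q) - 30q_i.
Setting ∂π_i/∂q_i = 0 with rivals' quantities fixed: 147 - 6q_i - 3·Σ_{j≠i} q_j = 0.
By symmetry each firm produces the same amount; substituting Σ_{j≠i} q_j = 3q_i yields q_i = 147/15 = 49/5.

9.80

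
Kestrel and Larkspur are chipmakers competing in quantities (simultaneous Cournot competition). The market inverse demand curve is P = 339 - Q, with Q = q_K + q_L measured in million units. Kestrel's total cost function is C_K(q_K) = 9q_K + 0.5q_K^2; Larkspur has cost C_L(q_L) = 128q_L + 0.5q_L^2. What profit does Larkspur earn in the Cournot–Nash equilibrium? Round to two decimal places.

Kestrel's profit: π_K = (339 - Q)q_K - (9q_K + (1/2)q_K²). Setting ∂π_K/∂q_K = 0: 330 - 3q_K - (q_L) = 0.
Larkspur's profit: π_L = (339 - Q)q_L - (128q_L + (1/2)q_L²). Setting ∂π_L/∂q_L = 0: 211 - 3q_L - (q_K) = 0.
Best responses: q_K = (330 - q_L)/3, q_L = (211 - q_K)/3.
Solving the pair: q_K = 779/8, q_L = 303/8.
Price P = 339 - 541/4 = 815/4.
Larkspur's profit: (815/4)·(303/8) - 128·(303/8) - (1/2)(303/8)² = 2151.7734.

2151.77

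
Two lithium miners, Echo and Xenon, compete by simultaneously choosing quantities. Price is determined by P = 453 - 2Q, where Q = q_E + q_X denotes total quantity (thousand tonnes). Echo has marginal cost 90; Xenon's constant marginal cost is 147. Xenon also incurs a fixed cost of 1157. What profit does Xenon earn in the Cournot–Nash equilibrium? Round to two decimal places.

Echo's profit: π_E = (453 - 2Q)q_E - (90q_E). Setting ∂π_E/∂q_E = 0: 363 - 4q_E - 2(q_X) = 0.
Xenon's profit: π_X = (453 - 2Q)q_X - (147q_X). Setting ∂π_X/∂q_X = 0: 306 - 4q_X - 2(q_E) = 0.
So q_E = (363 - 2q_X)/4 and q_X = (306 - 2q_E)/4.
Substituting one into the other gives q_E = 70 and q_X = 83/2.
Price P = 453 - 2·(223/2) = 230.
Xenon's profit: (230 - 147)·(83/2) - 1157 = 2287.5000.

2287.50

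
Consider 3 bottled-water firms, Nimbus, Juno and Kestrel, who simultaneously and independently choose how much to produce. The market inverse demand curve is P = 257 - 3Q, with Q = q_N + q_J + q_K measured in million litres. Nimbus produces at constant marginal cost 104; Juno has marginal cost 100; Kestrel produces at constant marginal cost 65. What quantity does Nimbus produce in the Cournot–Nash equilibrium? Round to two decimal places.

9.17

Nimbus's profit: π_N = (257 - 3Q)q_N - (104q_N). Setting ∂π_N/∂q_N = 0: 153 - 6q_N - 3(q_J + q_K) = 0.
Juno's first-order condition: 157 - 6q_J - 3(q_N + q_K) = 0.
Kestrel's profit: π_K = (257 - 3Q)q_K - (65q_K). Setting ∂π_K/∂q_K = 0: 192 - 6q_K - 3(q_N + q_J) = 0.
Summing all 3 equations gives 502 − 12Q = 0, hence Q = 251/6.
Back-substituting: q_N = (153 − 251/2)/3 = 55/6, q_J = (157 − 251/2)/3 = 21/2, q_K = (192 − 251/2)/3 = 133/6.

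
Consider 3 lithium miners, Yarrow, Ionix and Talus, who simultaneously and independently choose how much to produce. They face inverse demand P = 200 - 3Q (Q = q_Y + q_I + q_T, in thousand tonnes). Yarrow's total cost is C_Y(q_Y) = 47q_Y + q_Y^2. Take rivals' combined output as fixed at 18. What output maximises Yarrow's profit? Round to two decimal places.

With rivals' combined output fixed at 18, Yarrow's profit is π_Y = (200 - 3·18 - 3q_Y)q_Y - (47q_Y + q_Y²) = (146 - 3q_Y)q_Y - (47q_Y + q_Y²).
∂π_Y/∂q_Y = 99 - 8q_Y = 0, so q_Y = 99/8.

12.38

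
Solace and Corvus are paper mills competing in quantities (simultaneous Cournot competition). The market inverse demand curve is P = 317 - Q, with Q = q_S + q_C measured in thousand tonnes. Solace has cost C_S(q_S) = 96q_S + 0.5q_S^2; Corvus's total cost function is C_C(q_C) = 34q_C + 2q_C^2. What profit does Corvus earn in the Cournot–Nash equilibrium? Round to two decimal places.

4093.95

Solace's profit: π_S = (317 - Q)q_S - (96q_S + (1/2)q_S²). Setting ∂π_S/∂q_S = 0: 221 - 3q_S - (q_C) = 0.
Corvus's profit: π_C = (317 - Q)q_C - (34q_C + 2q_C²). Setting ∂π_C/∂q_C = 0: 283 - 6q_C - (q_S) = 0.
Best responses: q_S = (221 - q_C)/3, q_C = (283 - q_S)/6.
Substituting one into the other gives q_S = 1043/17 and q_C = 628/17.
Price P = 317 - 1671/17 = 218.7059.
Corvus's profit: 218.7059·(628/17) - 34·(628/17) - 2(628/17)² = 4093.9516.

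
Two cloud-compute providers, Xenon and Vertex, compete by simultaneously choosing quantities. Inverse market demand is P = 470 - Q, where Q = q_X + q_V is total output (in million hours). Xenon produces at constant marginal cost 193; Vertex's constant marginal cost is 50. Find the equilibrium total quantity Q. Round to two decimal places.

Xenon's profit: π_X = (470 - Q)q_X - (193q_X). Setting ∂π_X/∂q_X = 0: 277 - 2q_X - (q_V) = 0.
Vertex's first-order condition: 420 - 2q_V - (q_X) = 0.
Rearranging gives the reaction functions q_X = (277 - q_V)/2 and q_V = (420 - q_X)/2.
Substituting one into the other gives q_X = 134/3 and q_V = 563/3.
Total output Q = 134/3 + 563/3 = 697/3.

232.33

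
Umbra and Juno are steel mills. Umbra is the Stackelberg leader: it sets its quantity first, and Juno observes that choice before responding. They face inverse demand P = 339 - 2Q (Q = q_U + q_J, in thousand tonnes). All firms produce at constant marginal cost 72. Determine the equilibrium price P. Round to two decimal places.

The follower Juno best-responds to any q_U: π_J = (339 - 2Q)q_J - 72q_J.
Follower FOC: 267 - 2q_U - 4q_J = 0, so q_J(q_U) = (267 - 2q_U)/4.
The leader anticipates this reaction. Substituting into P = 339 - 2Q gives P = 411/2 - q_U, so π_U = (411/2 - q_U)q_U - 72q_U.
Maximising: ∂π_U/∂q_U = 267/2 - 2q_U = 0, giving q_U = 267/4.
Then q_J = (267 - 2·(267/4))/4 = 267/8.
Total output Q = 801/8, so price P = 339 - 2·(801/8) = 555/4.

138.75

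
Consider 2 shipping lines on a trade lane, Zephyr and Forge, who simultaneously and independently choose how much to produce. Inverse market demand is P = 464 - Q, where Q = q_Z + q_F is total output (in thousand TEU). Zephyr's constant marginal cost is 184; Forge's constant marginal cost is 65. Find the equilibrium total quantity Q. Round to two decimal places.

Zephyr's profit: π_Z = (464 - Q)q_Z - (184q_Z). Setting ∂π_Z/∂q_Z = 0: 280 - 2q_Z - (q_F) = 0.
Forge's profit: π_F = (464 - Q)q_F - (65q_F). Setting ∂π_F/∂q_F = 0: 399 - 2q_F - (q_Z) = 0.
So q_Z = (280 - q_F)/2 and q_F = (399 - q_Z)/2.
Substituting one into the other gives q_Z = 161/3 and q_F = 518/3.
Total output Q = 161/3 + 518/3 = 679/3.

226.33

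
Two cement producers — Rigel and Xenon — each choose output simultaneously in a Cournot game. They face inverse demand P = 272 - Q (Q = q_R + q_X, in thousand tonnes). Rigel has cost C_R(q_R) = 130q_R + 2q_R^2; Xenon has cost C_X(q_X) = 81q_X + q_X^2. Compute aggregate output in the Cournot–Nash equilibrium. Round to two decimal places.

Rigel's profit: π_R = (272 - Q)q_R - (130q_R + 2q_R²). Setting ∂π_R/∂q_R = 0: 142 - 6q_R - (q_X) = 0.
Xenon's profit: π_X = (272 - Q)q_X - (81q_X + q_X²). Setting ∂π_X/∂q_X = 0: 191 - 4q_X - (q_R) = 0.
Rearranging gives the reaction functions q_R = (142 - q_X)/6 and q_X = (191 - q_R)/4.
Solving the pair: q_R = 377/23, q_X = 1004/23.
Total output Q = 377/23 + 1004/23 = 1381/23.

60.04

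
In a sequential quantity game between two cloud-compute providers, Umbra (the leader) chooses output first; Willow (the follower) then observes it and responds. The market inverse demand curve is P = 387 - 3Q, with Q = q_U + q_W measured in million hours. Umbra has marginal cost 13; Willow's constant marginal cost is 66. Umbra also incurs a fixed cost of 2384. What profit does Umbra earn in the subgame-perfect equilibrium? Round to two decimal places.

Solve by backward induction. Given q_U, the follower Willow maximises π_W = (387 - 3q_U - 3q_W)q_W - 66q_W.
Follower FOC: 321 - 3q_U - 6q_W = 0, so q_W(q_U) = (321 - 3q_U)/6.
The leader anticipates this reaction. Substituting into P = 387 - 3Q gives P = 453/2 - (3/2)q_U, so π_U = (453/2 - (3/2)q_U)q_U - 13q_U.
The leader's first-order condition 427/2 - 3q_U = 0 yields q_U = 427/6.
Then q_W = (321 - 3·(427/6))/6 = 215/12.
Price P = 387 - 3·(1069/12) = 479/4.
Umbra's profit: (479/4 - 13)·(427/6) - 2384 = 5213.0417.

5213.04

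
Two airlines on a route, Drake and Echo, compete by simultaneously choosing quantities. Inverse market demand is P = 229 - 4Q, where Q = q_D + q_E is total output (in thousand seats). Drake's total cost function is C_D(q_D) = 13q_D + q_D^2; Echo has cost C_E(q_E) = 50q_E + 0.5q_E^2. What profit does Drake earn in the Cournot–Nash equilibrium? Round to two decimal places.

Drake's profit: π_D = (229 - 4Q)q_D - (13q_D + q_D²). Setting ∂π_D/∂q_D = 0: 216 - 10q_D - 4(q_E) = 0.
Echo's first-order condition: 179 - 9q_E - 4(q_D) = 0.
Rearranging gives the reaction functions q_D = (216 - 4q_E)/10 and q_E = (179 - 4q_D)/9.
Substituting one into the other gives q_D = 614/37 and q_E = 463/37.
Price P = 229 - 4·(1077/37) = 112.5676.
Drake's profit: 112.5676·(614/37) - 13·(614/37) - (614/37)² = 1376.9028.

1376.90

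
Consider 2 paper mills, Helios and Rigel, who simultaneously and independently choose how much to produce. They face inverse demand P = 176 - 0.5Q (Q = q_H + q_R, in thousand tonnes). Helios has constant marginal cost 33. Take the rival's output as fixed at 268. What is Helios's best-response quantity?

9

With the rival's output fixed at 268, Helios's profit is π_H = (176 - (1/2)·268 - (1/2)q_H)q_H - (33q_H) = (42 - (1/2)q_H)q_H - (33q_H).
∂π_H/∂q_H = 9 - q_H = 0, so q_H = 9.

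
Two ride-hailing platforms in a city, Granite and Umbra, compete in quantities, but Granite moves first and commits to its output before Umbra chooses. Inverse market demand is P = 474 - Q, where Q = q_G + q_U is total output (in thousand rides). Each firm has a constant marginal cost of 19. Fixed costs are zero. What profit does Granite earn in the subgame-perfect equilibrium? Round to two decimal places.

25878.13

Solve by backward induction. Given q_G, the follower Umbra maximises π_U = (474 - q_G - q_U)q_U - 19q_U.
Setting the follower's marginal profit to zero, 455 - q_G - 2q_U = 0, i.e. q_U = (455 - q_G)/2.
Granite substitutes q_U(q_G) into its own profit: π_G = q_G(474 - q_G - (455 - q_G)/2) - 19q_G = (493/2 - (1/2)q_G)q_G - 19q_G.
The leader's first-order condition 455/2 - q_G = 0 yields q_G = 455/2.
Then q_U = (455 - 455/2)/2 = 455/4.
Price P = 474 - 1365/4 = 531/4.
Granite's profit: (531/4 - 19)·(455/2) = 25878.1250.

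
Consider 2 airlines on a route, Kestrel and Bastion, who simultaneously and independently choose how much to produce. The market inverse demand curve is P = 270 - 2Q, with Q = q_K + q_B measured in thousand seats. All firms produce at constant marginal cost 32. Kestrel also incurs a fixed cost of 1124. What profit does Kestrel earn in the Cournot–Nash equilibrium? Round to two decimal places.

2022.89

A representative firm's profit is π_i = q_i(270 - 2Q) - 32q_i.
Setting ∂π_i/∂q_i = 0 with rivals' quantities fixed: 238 - 4q_i - 2q_j = 0.
With identical firms every q_j equals q_i, so q_j = q_i and 238 = 6q_i, giving q_i = 119/3.
Price P = 270 - 2·(238/3) = 334/3.
Kestrel's profit: (334/3 - 32)·(119/3) - 1124 = 2022.8889.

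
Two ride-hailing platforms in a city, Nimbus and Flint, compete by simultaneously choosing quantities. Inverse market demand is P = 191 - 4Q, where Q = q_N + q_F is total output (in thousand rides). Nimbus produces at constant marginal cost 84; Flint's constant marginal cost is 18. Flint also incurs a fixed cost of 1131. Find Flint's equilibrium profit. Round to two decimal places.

455.69

Nimbus's profit: π_N = (191 - 4Q)q_N - (84q_N). Setting ∂π_N/∂q_N = 0: 107 - 8q_N - 4(q_F) = 0.
Flint's first-order condition: 173 - 8q_F - 4(q_N) = 0.
Best responses: q_N = (107 - 4q_F)/8, q_F = (173 - 4q_N)/8.
Substituting one into the other gives q_N = 41/12 and q_F = 239/12.
Price P = 191 - 4·(70/3) = 293/3.
Flint's profit: (293/3 - 18)·(239/12) - 1131 = 455.6944.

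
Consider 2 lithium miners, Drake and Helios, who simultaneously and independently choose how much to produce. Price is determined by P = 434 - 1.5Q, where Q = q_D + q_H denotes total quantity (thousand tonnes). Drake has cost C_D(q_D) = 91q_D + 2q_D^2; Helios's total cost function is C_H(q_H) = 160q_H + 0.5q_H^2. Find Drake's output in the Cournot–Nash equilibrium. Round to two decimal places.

37.32

Drake's profit: π_D = (434 - 1.5Q)q_D - (91q_D + 2q_D²). Setting ∂π_D/∂q_D = 0: 343 - 7q_D - (3/2)(q_H) = 0.
Helios's first-order condition: 274 - 4q_H - (3/2)(q_D) = 0.
So q_D = (343 - (3/2)q_H)/7 and q_H = (274 - (3/2)q_D)/4.
Solving the pair: q_D = 37.3204, q_H = 54.5049.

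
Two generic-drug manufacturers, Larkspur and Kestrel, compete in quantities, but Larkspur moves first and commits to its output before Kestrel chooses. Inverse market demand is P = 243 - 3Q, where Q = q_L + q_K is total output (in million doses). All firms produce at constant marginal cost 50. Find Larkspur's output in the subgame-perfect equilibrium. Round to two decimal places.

The follower Kestrel best-responds to any q_L: π_K = (243 - 3Q)q_K - 50q_K.
∂π_K/∂q_K = 193 - 3q_L - 6q_K = 0 gives the reaction function q_K = (193 - 3q_L)/6.
Larkspur substitutes q_K(q_L) into its own profit: π_L = q_L(243 - 3q_L - (193 - 3q_L)/2) - 50q_L = (293/2 - (3/2)q_L)q_L - 50q_L.
Leader FOC: 193/2 - 3q_L = 0, so q_L = 193/6.
Then q_K = (193 - 3·(193/6))/6 = 193/12.

32.17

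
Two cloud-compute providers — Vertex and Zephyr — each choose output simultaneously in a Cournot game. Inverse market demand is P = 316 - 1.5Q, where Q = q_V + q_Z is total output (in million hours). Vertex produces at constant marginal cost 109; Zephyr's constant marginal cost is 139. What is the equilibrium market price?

Vertex's profit: π_V = (316 - 1.5Q)q_V - (109q_V). Setting ∂π_V/∂q_V = 0: 207 - 3q_V - (3/2)(q_Z) = 0.
Zephyr's profit: π_Z = (316 - 1.5Q)q_Z - (139q_Z). Setting ∂π_Z/∂q_Z = 0: 177 - 3q_Z - (3/2)(q_V) = 0.
Best responses: q_V = (207 - (3/2)q_Z)/3, q_Z = (177 - (3/2)q_V)/3.
Solving the pair: q_V = 158/3, q_Z = 98/3.
Total output Q = 256/3, so price P = 316 - (3/2)·(256/3) = 188.

188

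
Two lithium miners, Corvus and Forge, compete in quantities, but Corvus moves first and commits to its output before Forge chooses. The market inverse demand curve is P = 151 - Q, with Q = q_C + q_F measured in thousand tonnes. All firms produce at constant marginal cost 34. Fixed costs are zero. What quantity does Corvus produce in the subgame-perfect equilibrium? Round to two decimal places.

The follower Forge best-responds to any q_C: π_F = (151 - Q)q_F - 34q_F.
Setting the follower's marginal profit to zero, 117 - q_C - 2q_F = 0, i.e. q_F = (117 - q_C)/2.
The leader anticipates this reaction. Substituting into P = 151 - Q gives P = 185/2 - (1/2)q_C, so π_C = (185/2 - (1/2)q_C)q_C - 34q_C.
The leader's first-order condition 117/2 - q_C = 0 yields q_C = 117/2.
Then q_F = (117 - 117/2)/2 = 117/4.

58.50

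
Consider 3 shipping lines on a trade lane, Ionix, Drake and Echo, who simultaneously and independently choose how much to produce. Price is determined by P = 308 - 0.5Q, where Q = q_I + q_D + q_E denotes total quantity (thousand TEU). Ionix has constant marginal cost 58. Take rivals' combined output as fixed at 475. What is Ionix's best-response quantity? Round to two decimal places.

12.50

With rivals' combined output fixed at 475, Ionix's profit is π_I = (308 - (1/2)·475 - (1/2)q_I)q_I - (58q_I) = (141/2 - (1/2)q_I)q_I - (58q_I).
∂π_I/∂q_I = 25/2 - q_I = 0, so q_I = 25/2.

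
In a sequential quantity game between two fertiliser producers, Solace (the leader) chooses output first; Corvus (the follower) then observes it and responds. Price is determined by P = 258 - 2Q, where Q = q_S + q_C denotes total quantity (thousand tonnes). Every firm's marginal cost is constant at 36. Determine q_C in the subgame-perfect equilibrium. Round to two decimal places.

27.75

The follower Corvus best-responds to any q_S: π_C = (258 - 2Q)q_C - 36q_C.
Follower FOC: 222 - 2q_S - 4q_C = 0, so q_C(q_S) = (222 - 2q_S)/4.
Solace substitutes q_C(q_S) into its own profit: π_S = q_S(258 - 2q_S - (222 - 2q_S)/2) - 36q_S = (147 - q_S)q_S - 36q_S.
Maximising: ∂π_S/∂q_S = 111 - 2q_S = 0, giving q_S = 111/2.
Then q_C = (222 - 2·(111/2))/4 = 111/4.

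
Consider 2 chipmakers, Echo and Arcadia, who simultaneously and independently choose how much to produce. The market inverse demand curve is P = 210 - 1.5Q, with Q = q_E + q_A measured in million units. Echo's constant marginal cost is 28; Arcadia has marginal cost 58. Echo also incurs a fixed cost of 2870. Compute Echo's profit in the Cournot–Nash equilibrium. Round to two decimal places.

459.19

Echo's profit: π_E = (210 - 1.5Q)q_E - (28q_E). Setting ∂π_E/∂q_E = 0: 182 - 3q_E - (3/2)(q_A) = 0.
Arcadia's first-order condition: 152 - 3q_A - (3/2)(q_E) = 0.
So q_E = (182 - (3/2)q_A)/3 and q_A = (152 - (3/2)q_E)/3.
Substituting one into the other gives q_E = 424/9 and q_A = 244/9.
Price P = 210 - (3/2)·(668/9) = 296/3.
Echo's profit: (296/3 - 28)·(424/9) - 2870 = 459.1852.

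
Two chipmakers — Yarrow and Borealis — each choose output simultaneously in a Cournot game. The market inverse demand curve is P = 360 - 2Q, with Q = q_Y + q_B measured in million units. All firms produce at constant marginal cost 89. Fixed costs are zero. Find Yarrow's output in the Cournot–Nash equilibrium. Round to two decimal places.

A representative firm's profit is π_i = q_i(360 - 2Q) - 89q_i.
Setting ∂π_i/∂q_i = 0 with rivals' quantities fixed: 271 - 4q_i - 2q_j = 0.
By symmetry each firm produces the same amount; substituting q_j = q_i yields q_i = 271/6.

45.17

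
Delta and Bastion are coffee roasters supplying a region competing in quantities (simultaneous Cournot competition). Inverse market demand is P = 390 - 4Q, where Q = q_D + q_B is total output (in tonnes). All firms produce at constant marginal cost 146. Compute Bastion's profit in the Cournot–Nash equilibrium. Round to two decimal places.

1653.78

A representative firm's profit is π_i = q_i(390 - 4Q) - 146q_i.
First-order condition (treating rivals' output as given): 244 - 8q_i - 4q_j = 0.
By symmetry each firm produces the same amount; substituting q_j = q_i yields q_i = 244/12 = 61/3.
Price P = 390 - 4·(122/3) = 682/3.
Bastion's profit: (682/3 - 146)·(61/3) = 1653.7778.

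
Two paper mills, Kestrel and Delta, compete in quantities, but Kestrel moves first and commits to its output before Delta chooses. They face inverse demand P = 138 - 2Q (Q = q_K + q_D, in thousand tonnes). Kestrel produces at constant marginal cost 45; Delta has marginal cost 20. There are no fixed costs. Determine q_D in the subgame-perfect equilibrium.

21

Solve by backward induction. Given q_K, the follower Delta maximises π_D = (138 - 2q_K - 2q_D)q_D - 20q_D.
∂π_D/∂q_D = 118 - 2q_K - 4q_D = 0 gives the reaction function q_D = (118 - 2q_K)/4.
The leader anticipates this reaction. Substituting into P = 138 - 2Q gives P = 79 - q_K, so π_K = (79 - q_K)q_K - 45q_K.
Maximising: ∂π_K/∂q_K = 34 - 2q_K = 0, giving q_K = 17.
Then q_D = (118 - 2·17)/4 = 21.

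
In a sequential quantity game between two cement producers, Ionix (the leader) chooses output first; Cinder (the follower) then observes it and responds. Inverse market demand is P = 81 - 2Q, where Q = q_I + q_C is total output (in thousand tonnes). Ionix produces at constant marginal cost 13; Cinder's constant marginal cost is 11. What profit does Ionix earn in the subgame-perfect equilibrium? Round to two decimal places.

272.25

Solve by backward induction. Given q_I, the follower Cinder maximises π_C = (81 - 2q_I - 2q_C)q_C - 11q_C.
Setting the follower's marginal profit to zero, 70 - 2q_I - 4q_C = 0, i.e. q_C = (70 - 2q_I)/4.
Ionix substitutes q_C(q_I) into its own profit: π_I = q_I(81 - 2q_I - (70 - 2q_I)/2) - 13q_I = (46 - q_I)q_I - 13q_I.
Maximising: ∂π_I/∂q_I = 33 - 2q_I = 0, giving q_I = 33/2.
Then q_C = (70 - 2·(33/2))/4 = 37/4.
Price P = 81 - 2·(103/4) = 59/2.
Ionix's profit: (59/2 - 13)·(33/2) = 1089/4.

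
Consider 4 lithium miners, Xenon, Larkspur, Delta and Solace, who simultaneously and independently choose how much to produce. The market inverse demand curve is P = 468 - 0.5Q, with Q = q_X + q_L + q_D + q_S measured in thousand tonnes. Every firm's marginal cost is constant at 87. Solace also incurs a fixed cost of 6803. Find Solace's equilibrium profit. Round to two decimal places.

4809.88

Each firm earns π_i = (468 - 0.5Q)q_i - 87q_i.
First-order condition (treating rivals' output as given): 381 - q_i - (1/2)·Σ_{j≠i} q_j = 0.
With identical firms every q_j equals q_i, so Σ_{j≠i} q_j = 3q_i and 381 = (5/2)q_i, giving q_i = 762/5.
Price P = 468 - (1/2)·609.6000 = 816/5.
Solace's profit: (816/5 - 87)·(762/5) - 6803 = 4809.8800.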